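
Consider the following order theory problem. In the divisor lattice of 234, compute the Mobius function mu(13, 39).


In a divisor lattice, mu(a,b) = mu(b/a) where mu is the classical Mobius function.
b/a = 39/13 = 3
Prime factorization of 3: primes [3]
3 is squarefree with 1 prime factor(s), so mu(3) = (-1)^1 = -1


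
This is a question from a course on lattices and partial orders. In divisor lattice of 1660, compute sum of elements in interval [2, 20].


Interval [2,20] in divisors of 1660: [2, 4, 10, 20]
Sum = 36


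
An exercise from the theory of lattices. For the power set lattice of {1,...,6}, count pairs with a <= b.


The order relation is {(a,b) : a <= b}, reflexive so it includes (a,a).
Examples: ({},{}), ({},{1,2}), ({},{1,2,3}), ({},{1,2,3,4}), ({},{1,2,3,4,5}), ...
Total ordered pairs: 729


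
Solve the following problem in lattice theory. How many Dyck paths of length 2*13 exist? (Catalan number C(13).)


C(n) = C(2n, n) / (n+1).
C(26, 13) = 10400600
C(13) = 10400600 / 14 = 742900


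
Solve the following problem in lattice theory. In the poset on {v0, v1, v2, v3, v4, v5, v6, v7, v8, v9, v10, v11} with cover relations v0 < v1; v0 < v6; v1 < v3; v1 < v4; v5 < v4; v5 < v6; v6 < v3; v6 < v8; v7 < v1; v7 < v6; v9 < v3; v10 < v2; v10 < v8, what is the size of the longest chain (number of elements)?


A chain is a totally ordered subset; we count the number of elements in a maximum chain.
Compute, for each element x, the size of the longest chain ending at x:
  v0: 1
  v5: 1
  v7: 1
  v9: 1
  v10: 1
  v11: 1
  ...
A maximum chain: v0 < v1 < v3
Number of elements in the longest chain: 3


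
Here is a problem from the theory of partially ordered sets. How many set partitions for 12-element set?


B(n) = number of set partitions of an n-element set.
B(n) satisfies the recurrence: B(n+1) = sum_k C(n,k)*B(k).
B(12) = 4213597


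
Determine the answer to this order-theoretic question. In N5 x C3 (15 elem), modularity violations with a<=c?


Modular law: if a <= c then a v (b ^ c) = (a v b) ^ c.
Check all triples (a,b,c) with a <= c among 15 elements.
  e.g. a=(a,0), b=(c,0), c=(b,0): lhs=(a,0) != rhs=(b,0)
  e.g. a=(a,0), b=(c,1), c=(b,0): lhs=(a,0) != rhs=(b,0)
Total violating triples: 18


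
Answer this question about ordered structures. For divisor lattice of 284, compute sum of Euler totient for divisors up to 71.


Divisors of 284 up to 71: [1, 2, 4, 71]
phi values: [1, 1, 2, 70]
Sum = 74


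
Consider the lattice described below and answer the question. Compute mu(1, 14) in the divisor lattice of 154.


In a divisor lattice, mu(a,b) = mu(b/a) where mu is the classical Mobius function.
b/a = 14/1 = 14
Prime factorization of 14: primes [2, 7]
14 is squarefree with 2 prime factor(s), so mu(14) = (-1)^2 = 1


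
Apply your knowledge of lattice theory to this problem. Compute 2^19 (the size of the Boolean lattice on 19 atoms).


Power set = 2^n.
2^19 = 524288


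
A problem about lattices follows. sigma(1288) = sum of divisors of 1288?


sigma(n) = sum of divisors.
Divisors of 1288: [1, 2, 4, 7, 8, 14, 23, 28, 46, 56, 92, 161, 184, 322, 644, 1288]
Sum = 2880


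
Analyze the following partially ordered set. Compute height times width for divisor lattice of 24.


Height = length of longest chain minus 1; width = size of largest antichain.
A maximum chain: 1 | 3 | 6 | 12 | 24  (height 4).
A maximum antichain: {2, 3}  (width 2).
Product = 4 * 2 = 8


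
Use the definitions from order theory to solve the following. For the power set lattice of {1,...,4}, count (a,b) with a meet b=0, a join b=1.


Complement pair (a,b): a meet b = bottom, a join b = top.
Here: A intersect B = {} and A union B = {1,...,4}.
Pairs found: ({},{1,2,3,4}), ({1},{2,3,4}), ({2},{1,3,4}), ({3},{1,2,4}), ... (12 more)
Total ordered pairs: 16


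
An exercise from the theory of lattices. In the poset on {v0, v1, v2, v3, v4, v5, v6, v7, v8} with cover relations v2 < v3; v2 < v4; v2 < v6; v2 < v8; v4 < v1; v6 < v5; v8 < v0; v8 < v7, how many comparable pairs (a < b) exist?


A comparable pair {a,b} has a < b or b < a in the order.
Count unordered pairs where one element is strictly below the other.
Examples: {v0,v2}, {v0,v8}, {v1,v2}, {v1,v4}, ...
Total comparable pairs: 12


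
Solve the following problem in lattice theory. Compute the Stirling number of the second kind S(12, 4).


S(n,k) = k*S(n-1,k) + S(n-1,k-1).
S(11,4) = 145750, S(11,3) = 28501
S(12,4) = 4*145750 + 28501 = 583000 + 28501
S(12,4) = 611501


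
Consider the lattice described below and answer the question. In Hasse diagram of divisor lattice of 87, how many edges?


A cover relation a -< b holds when a < b with no c strictly between.
Cover relations:
  1 -< 3
  1 -< 29
  3 -< 87
  29 -< 87
Total: 4


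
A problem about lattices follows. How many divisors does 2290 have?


Divisors of 2290: [1, 2, 5, 10, 229, 458, 1145, 2290]
Count: 8


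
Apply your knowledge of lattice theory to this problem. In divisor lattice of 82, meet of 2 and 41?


In a divisor lattice, meet = gcd (greatest common divisor).
By Euclidean algorithm or factoring: gcd(2,41) = 1


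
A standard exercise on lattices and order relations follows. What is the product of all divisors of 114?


Divisors of 114: [1, 2, 3, 6, 19, 38, 57, 114]
Product = n^(d(n)/2) = 114^(8/2)
Product = 168896016


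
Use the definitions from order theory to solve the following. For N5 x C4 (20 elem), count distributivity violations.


Distributive law: a ^ (b v c) = (a ^ b) v (a ^ c).
Check all 20^3 = 8000 ordered triples (a,b,c).
  e.g. a=(b,0), b=(a,0), c=(c,0): lhs=(b,0) != rhs=(a,0)
  e.g. a=(b,0), b=(a,0), c=(c,1): lhs=(b,0) != rhs=(a,0)
Total violating triples: 128


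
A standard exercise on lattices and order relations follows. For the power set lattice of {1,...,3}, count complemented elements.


An element a is complemented if some b has a meet b = bottom, a join b = top.
every subset A has complement S\A, so all elements are complemented.
Complemented elements: {}, {1}, {2}, {3}, {1,2}, {1,3}, ... (2 more)
Count: 8


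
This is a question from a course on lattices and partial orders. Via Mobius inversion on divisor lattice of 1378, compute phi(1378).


phi(n) = n * prod_{p|n} (1 - 1/p).
Prime divisors of 1378: [2, 13, 53]
phi(1378) = 1378 * (1 - 1/2) * (1 - 1/13) * (1 - 1/53)
phi(1378) = 624


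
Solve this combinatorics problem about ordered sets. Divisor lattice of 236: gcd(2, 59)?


Meet=gcd.
gcd(2,59)=1


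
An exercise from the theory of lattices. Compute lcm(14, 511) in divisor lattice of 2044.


In a divisor lattice, join = lcm (least common multiple).
gcd(14,511) = 7
lcm(14,511) = 14*511/gcd = 7154/7 = 1022


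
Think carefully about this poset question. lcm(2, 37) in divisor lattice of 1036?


Join=lcm.
gcd(2,37)=1
lcm=74


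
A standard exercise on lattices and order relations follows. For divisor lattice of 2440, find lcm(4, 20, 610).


In a divisor lattice, join = lcm (least common multiple).
Compute lcm iteratively: start with first element, then lcm(current, next).
Elements: [4, 20, 610]
lcm(4,20) = 20
lcm(20,610) = 1220
Final lcm = 1220


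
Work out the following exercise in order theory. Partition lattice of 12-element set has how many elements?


B(n) = number of set partitions of an n-element set.
B(n) satisfies the recurrence: B(n+1) = sum_k C(n,k)*B(k).
B(12) = 4213597


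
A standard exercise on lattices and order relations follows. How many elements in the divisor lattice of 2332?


Divisors of 2332: [1, 2, 4, 11, 22, 44, 53, 106, 212, 583, 1166, 2332]
Count: 12


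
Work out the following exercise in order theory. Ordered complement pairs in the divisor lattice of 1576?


Complement pair (a,b): a meet b = bottom, a join b = top.
Here: gcd(a,b)=1 and lcm(a,b)=1576, i.e. a*b=1576 with a,b coprime.
Pairs found: (1,1576), (8,197), (197,8), (1576,1)
Total ordered pairs: 4


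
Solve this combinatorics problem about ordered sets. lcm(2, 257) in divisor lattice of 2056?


Join=lcm.
gcd(2,257)=1
lcm=514


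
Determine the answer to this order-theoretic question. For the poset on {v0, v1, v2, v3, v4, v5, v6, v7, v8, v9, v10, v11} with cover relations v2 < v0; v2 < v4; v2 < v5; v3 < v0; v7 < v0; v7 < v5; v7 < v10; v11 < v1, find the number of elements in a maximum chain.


A chain is a totally ordered subset; we count the number of elements in a maximum chain.
Compute, for each element x, the size of the longest chain ending at x:
  v2: 1
  v3: 1
  v6: 1
  v7: 1
  v8: 1
  v9: 1
  ...
A maximum chain: v2 < v0
Number of elements in the longest chain: 2


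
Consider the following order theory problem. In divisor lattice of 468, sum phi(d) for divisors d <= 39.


Divisors of 468 up to 39: [1, 2, 3, 4, 6, 9, 12, 13, 18, 26, 36, 39]
phi values: [1, 1, 2, 2, 2, 6, 4, 12, 6, 12, 12, 24]
Sum = 84


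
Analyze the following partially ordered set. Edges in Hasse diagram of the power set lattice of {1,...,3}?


A cover relation a -< b holds when a < b with no c strictly between.
Cover relations:
  {} -< {1}
  {} -< {2}
  {} -< {3}
  {1} -< {1,2}
  {1} -< {1,3}
  {2} -< {1,2}
  {2} -< {2,3}
  {3} -< {1,3}
  ...4 more
Total: 12


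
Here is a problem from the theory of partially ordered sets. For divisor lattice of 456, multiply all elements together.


Divisors of 456: [1, 2, 3, 4, 6, 8, 12, 19, 24, 38, 57, 76, 114, 152, 228, 456]
Product = n^(d(n)/2) = 456^(16/2)
Product = 1869471037565976969216


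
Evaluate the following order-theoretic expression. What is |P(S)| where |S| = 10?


Power set = 2^n.
2^10 = 1024


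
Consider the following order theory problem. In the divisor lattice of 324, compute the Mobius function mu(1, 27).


In a divisor lattice, mu(a,b) = mu(b/a) where mu is the classical Mobius function.
b/a = 27/1 = 27
Prime factorization of 27: primes [3]
27 is not squarefree, so mu(27) = 0


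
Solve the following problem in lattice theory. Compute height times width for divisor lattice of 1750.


Height = length of longest chain minus 1; width = size of largest antichain.
A maximum chain: 1 | 7 | 35 | 175 | 875 | 1750  (height 5).
A maximum antichain: {10, 14, 25, 35}  (width 4).
Product = 5 * 4 = 20


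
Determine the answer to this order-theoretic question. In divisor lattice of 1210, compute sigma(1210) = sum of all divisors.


sigma(n) = sum of divisors.
Divisors of 1210: [1, 2, 5, 10, 11, 22, 55, 110, 121, 242, 605, 1210]
Sum = 2394


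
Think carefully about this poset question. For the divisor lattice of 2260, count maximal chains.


A maximal chain goes from the minimum element to a maximal element via cover relations.
Counting all min-to-max paths in the cover graph.
Total maximal chains: 12


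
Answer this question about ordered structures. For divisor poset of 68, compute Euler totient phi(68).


phi(n) = n * prod_{p|n} (1 - 1/p).
Prime divisors of 68: [2, 17]
phi(68) = 68 * (1 - 1/2) * (1 - 1/17)
phi(68) = 32


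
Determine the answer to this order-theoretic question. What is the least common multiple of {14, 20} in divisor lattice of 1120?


In a divisor lattice, join = lcm (least common multiple).
Compute lcm iteratively: start with first element, then lcm(current, next).
Elements: [14, 20]
lcm(14,20) = 140
Final lcm = 140


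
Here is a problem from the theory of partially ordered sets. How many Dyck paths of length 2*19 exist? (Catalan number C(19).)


C(n) = C(2n, n) / (n+1).
C(38, 19) = 35345263800
C(19) = 35345263800 / 20 = 1767263190


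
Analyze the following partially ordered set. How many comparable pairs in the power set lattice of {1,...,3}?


A comparable pair {a,b} has a < b or b < a in the order.
Count unordered pairs where one element is strictly below the other.
Examples: {{},{1}}, {{},{2}}, {{},{3}}, {{},{1,2}}, ...
Total comparable pairs: 19


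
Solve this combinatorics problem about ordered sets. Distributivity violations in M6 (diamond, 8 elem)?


Distributive law: a ^ (b v c) = (a ^ b) v (a ^ c).
Check all 8^3 = 512 ordered triples (a,b,c).
  e.g. a=a1, b=a2, c=a3: lhs=a1 != rhs=0
  e.g. a=a1, b=a2, c=a4: lhs=a1 != rhs=0
Total violating triples: 120


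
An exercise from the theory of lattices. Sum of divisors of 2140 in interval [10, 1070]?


Interval [10,1070] in divisors of 2140: [10, 1070]
Sum = 1080


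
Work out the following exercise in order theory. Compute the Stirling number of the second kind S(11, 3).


S(n,k) = k*S(n-1,k) + S(n-1,k-1).
S(10,3) = 9330, S(10,2) = 511
S(11,3) = 3*9330 + 511 = 27990 + 511
S(11,3) = 28501


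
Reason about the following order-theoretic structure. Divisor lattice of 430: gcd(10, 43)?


Meet=gcd.
gcd(10,43)=1


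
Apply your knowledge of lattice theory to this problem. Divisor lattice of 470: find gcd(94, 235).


In a divisor lattice, meet = gcd (greatest common divisor).
By Euclidean algorithm or factoring: gcd(94,235) = 47


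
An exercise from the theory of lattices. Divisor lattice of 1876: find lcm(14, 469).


In a divisor lattice, join = lcm (least common multiple).
gcd(14,469) = 7
lcm(14,469) = 14*469/gcd = 6566/7 = 938


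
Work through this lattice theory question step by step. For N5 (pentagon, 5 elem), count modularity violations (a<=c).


Modular law: if a <= c then a v (b ^ c) = (a v b) ^ c.
Check all triples (a,b,c) with a <= c among 5 elements.
  e.g. a=a, b=c, c=b: lhs=a != rhs=b
Total violating triples: 1


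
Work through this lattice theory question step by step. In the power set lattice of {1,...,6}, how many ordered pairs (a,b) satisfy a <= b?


The order relation is {(a,b) : a <= b}, reflexive so it includes (a,a).
Examples: ({},{}), ({},{1,2}), ({},{1,2,3}), ({},{1,2,3,4}), ({},{1,2,3,4,5}), ...
Total ordered pairs: 729


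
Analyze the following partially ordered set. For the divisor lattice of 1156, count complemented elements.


An element a is complemented if some b has a meet b = bottom, a join b = top.
a is complemented iff gcd(a, n/a)=1, i.e. a is a unitary divisor of 1156.
Complemented elements: 1, 4, 289, 1156
Count: 4


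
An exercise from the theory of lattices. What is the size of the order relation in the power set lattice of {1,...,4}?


The order relation is {(a,b) : a <= b}, reflexive so it includes (a,a).
Examples: ({},{}), ({},{1,2}), ({},{1,2,3}), ({},{1,2,3,4}), ({},{1,2,4}), ...
Total ordered pairs: 81


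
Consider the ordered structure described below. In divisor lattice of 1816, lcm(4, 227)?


Join=lcm.
gcd(4,227)=1
lcm=908


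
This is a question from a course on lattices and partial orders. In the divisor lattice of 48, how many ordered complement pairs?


Complement pair (a,b): a meet b = bottom, a join b = top.
Here: gcd(a,b)=1 and lcm(a,b)=48, i.e. a*b=48 with a,b coprime.
Pairs found: (1,48), (3,16), (16,3), (48,1)
Total ordered pairs: 4


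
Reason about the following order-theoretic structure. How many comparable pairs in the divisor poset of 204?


A comparable pair {a,b} has a < b or b < a in the order.
Count unordered pairs where one element is strictly below the other.
Examples: {1,2}, {1,3}, {1,4}, {1,6}, ...
Total comparable pairs: 42


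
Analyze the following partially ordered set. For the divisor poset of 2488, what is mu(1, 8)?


In a divisor lattice, mu(a,b) = mu(b/a) where mu is the classical Mobius function.
b/a = 8/1 = 8
Prime factorization of 8: primes [2]
8 is not squarefree, so mu(8) = 0


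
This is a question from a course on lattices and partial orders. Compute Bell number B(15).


B(n) = number of set partitions of an n-element set.
B(n) satisfies the recurrence: B(n+1) = sum_k C(n,k)*B(k).
B(15) = 1382958545


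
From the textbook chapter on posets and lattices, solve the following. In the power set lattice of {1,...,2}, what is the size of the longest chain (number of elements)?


A chain is a totally ordered subset; we count the number of elements in a maximum chain.
Compute, for each element x, the size of the longest chain ending at x:
  {}: 1
  {1}: 2
  {2}: 2
  {1,2}: 3
A maximum chain: {} < {1} < {1,2}
Number of elements in the longest chain: 3


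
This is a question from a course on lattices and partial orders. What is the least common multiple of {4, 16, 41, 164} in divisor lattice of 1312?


In a divisor lattice, join = lcm (least common multiple).
Compute lcm iteratively: start with first element, then lcm(current, next).
Elements: [4, 16, 41, 164]
lcm(4,16) = 16
lcm(16,41) = 656
lcm(656,164) = 656
Final lcm = 656


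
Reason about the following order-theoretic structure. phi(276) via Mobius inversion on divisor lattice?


phi(n) = n * prod_{p|n} (1 - 1/p).
Prime divisors of 276: [2, 3, 23]
phi(276) = 276 * (1 - 1/2) * (1 - 1/3) * (1 - 1/23)
phi(276) = 88


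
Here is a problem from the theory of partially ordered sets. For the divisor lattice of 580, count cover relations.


A cover relation a -< b holds when a < b with no c strictly between.
Cover relations:
  1 -< 2
  1 -< 5
  1 -< 29
  2 -< 4
  2 -< 10
  2 -< 58
  4 -< 20
  4 -< 116
  ...12 more
Total: 20


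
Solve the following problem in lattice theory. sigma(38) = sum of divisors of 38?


sigma(n) = sum of divisors.
Divisors of 38: [1, 2, 19, 38]
Sum = 60


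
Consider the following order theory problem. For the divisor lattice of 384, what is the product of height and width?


Height = length of longest chain minus 1; width = size of largest antichain.
A maximum chain: 1 | 3 | 6 | 12 | 24 | 48 | 96 | 192 | 384  (height 8).
A maximum antichain: {2, 3}  (width 2).
Product = 8 * 2 = 16


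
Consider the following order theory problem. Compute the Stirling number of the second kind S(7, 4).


S(n,k) = k*S(n-1,k) + S(n-1,k-1).
S(6,4) = 65, S(6,3) = 90
S(7,4) = 4*65 + 90 = 260 + 90
S(7,4) = 350


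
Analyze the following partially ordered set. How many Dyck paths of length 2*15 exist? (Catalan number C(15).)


C(n) = C(2n, n) / (n+1).
C(30, 15) = 155117520
C(15) = 155117520 / 16 = 9694845


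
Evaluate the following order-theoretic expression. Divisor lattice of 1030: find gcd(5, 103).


In a divisor lattice, meet = gcd (greatest common divisor).
By Euclidean algorithm or factoring: gcd(5,103) = 1


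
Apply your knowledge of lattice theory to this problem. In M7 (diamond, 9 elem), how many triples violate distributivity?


Distributive law: a ^ (b v c) = (a ^ b) v (a ^ c).
Check all 9^3 = 729 ordered triples (a,b,c).
  e.g. a=a1, b=a2, c=a3: lhs=a1 != rhs=0
  e.g. a=a1, b=a2, c=a4: lhs=a1 != rhs=0
Total violating triples: 210


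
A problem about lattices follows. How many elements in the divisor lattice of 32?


Divisors of 32: [1, 2, 4, 8, 16, 32]
Count: 6


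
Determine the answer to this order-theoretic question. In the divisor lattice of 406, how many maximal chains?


A maximal chain goes from the minimum element to a maximal element via cover relations.
Counting all min-to-max paths in the cover graph.
Total maximal chains: 6


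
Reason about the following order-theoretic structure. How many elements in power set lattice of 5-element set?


Power set = 2^n.
2^5 = 32


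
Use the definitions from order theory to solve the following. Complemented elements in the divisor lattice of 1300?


An element a is complemented if some b has a meet b = bottom, a join b = top.
a is complemented iff gcd(a, n/a)=1, i.e. a is a unitary divisor of 1300.
Complemented elements: 1, 4, 13, 25, 52, 100, ... (2 more)
Count: 8


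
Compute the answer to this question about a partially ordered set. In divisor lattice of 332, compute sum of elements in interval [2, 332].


Interval [2,332] in divisors of 332: [2, 4, 166, 332]
Sum = 504


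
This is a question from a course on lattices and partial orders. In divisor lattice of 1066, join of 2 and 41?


In a divisor lattice, join = lcm (least common multiple).
gcd(2,41) = 1
lcm(2,41) = 2*41/gcd = 82/1 = 82


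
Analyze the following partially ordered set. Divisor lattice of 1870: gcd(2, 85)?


Meet=gcd.
gcd(2,85)=1


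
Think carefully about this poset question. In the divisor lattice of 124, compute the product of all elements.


Divisors of 124: [1, 2, 4, 31, 62, 124]
Product = n^(d(n)/2) = 124^(6/2)
Product = 1906624


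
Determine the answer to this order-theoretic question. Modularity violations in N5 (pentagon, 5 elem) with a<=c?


Modular law: if a <= c then a v (b ^ c) = (a v b) ^ c.
Check all triples (a,b,c) with a <= c among 5 elements.
  e.g. a=a, b=c, c=b: lhs=a != rhs=b
Total violating triples: 1


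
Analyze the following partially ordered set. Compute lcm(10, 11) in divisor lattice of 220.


In a divisor lattice, join = lcm (least common multiple).
gcd(10,11) = 1
lcm(10,11) = 10*11/gcd = 110/1 = 110


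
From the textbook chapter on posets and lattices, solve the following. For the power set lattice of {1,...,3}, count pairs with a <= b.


The order relation is {(a,b) : a <= b}, reflexive so it includes (a,a).
Examples: ({},{}), ({},{1,2}), ({},{1,2,3}), ({},{1,3}), ({},{1}), ...
Total ordered pairs: 27


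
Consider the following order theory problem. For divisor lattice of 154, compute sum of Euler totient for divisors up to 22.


Divisors of 154 up to 22: [1, 2, 7, 11, 14, 22]
phi values: [1, 1, 6, 10, 6, 10]
Sum = 34


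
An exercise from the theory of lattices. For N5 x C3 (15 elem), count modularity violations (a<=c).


Modular law: if a <= c then a v (b ^ c) = (a v b) ^ c.
Check all triples (a,b,c) with a <= c among 15 elements.
  e.g. a=(a,0), b=(c,0), c=(b,0): lhs=(a,0) != rhs=(b,0)
  e.g. a=(a,0), b=(c,1), c=(b,0): lhs=(a,0) != rhs=(b,0)
Total violating triples: 18


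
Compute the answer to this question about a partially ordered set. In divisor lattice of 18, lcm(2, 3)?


Join=lcm.
gcd(2,3)=1
lcm=6


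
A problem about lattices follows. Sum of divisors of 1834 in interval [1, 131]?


Interval [1,131] in divisors of 1834: [1, 131]
Sum = 132


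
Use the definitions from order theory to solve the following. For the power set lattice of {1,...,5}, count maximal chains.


A maximal chain goes from the minimum element to a maximal element via cover relations.
Counting all min-to-max paths in the cover graph.
Total maximal chains: 120


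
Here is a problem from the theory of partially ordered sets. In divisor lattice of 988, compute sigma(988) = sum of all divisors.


sigma(n) = sum of divisors.
Divisors of 988: [1, 2, 4, 13, 19, 26, 38, 52, 76, 247, 494, 988]
Sum = 1960


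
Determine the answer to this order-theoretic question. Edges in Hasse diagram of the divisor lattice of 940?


A cover relation a -< b holds when a < b with no c strictly between.
Cover relations:
  1 -< 2
  1 -< 5
  1 -< 47
  2 -< 4
  2 -< 10
  2 -< 94
  4 -< 20
  4 -< 188
  ...12 more
Total: 20


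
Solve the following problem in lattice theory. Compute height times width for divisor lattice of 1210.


Height = length of longest chain minus 1; width = size of largest antichain.
A maximum chain: 1 | 11 | 121 | 605 | 1210  (height 4).
A maximum antichain: {10, 22, 55, 121}  (width 4).
Product = 4 * 4 = 16


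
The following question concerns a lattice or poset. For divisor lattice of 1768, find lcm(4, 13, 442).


In a divisor lattice, join = lcm (least common multiple).
Compute lcm iteratively: start with first element, then lcm(current, next).
Elements: [4, 13, 442]
lcm(4,13) = 52
lcm(52,442) = 884
Final lcm = 884


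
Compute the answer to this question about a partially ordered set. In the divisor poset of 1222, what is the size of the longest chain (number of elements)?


A chain is a totally ordered subset; we count the number of elements in a maximum chain.
Compute, for each element x, the size of the longest chain ending at x:
  1: 1
  2: 2
  13: 2
  47: 2
  26: 3
  94: 3
  ...
A maximum chain: 1 < 2 < 26 < 1222
Number of elements in the longest chain: 4


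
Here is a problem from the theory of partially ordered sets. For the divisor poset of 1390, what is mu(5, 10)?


In a divisor lattice, mu(a,b) = mu(b/a) where mu is the classical Mobius function.
b/a = 10/5 = 2
Prime factorization of 2: primes [2]
2 is squarefree with 1 prime factor(s), so mu(2) = (-1)^1 = -1


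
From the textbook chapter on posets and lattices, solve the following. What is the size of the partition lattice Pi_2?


B(n) = number of set partitions of an n-element set.
B(n) satisfies the recurrence: B(n+1) = sum_k C(n,k)*B(k).
B(2) = 2


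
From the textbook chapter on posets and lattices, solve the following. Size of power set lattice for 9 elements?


Power set = 2^n.
2^9 = 512


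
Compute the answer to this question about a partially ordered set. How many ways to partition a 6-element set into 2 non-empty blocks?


S(n,k) = k*S(n-1,k) + S(n-1,k-1).
S(5,2) = 15, S(5,1) = 1
S(6,2) = 2*15 + 1 = 30 + 1
S(6,2) = 31


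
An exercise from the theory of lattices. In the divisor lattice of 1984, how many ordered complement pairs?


Complement pair (a,b): a meet b = bottom, a join b = top.
Here: gcd(a,b)=1 and lcm(a,b)=1984, i.e. a*b=1984 with a,b coprime.
Pairs found: (1,1984), (31,64), (64,31), (1984,1)
Total ordered pairs: 4


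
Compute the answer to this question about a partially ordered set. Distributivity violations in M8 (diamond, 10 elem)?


Distributive law: a ^ (b v c) = (a ^ b) v (a ^ c).
Check all 10^3 = 1000 ordered triples (a,b,c).
  e.g. a=a1, b=a2, c=a3: lhs=a1 != rhs=0
  e.g. a=a1, b=a2, c=a4: lhs=a1 != rhs=0
Total violating triples: 336


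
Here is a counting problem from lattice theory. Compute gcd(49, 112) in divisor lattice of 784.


In a divisor lattice, meet = gcd (greatest common divisor).
By Euclidean algorithm or factoring: gcd(49,112) = 7


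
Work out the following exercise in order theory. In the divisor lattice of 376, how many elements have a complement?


An element a is complemented if some b has a meet b = bottom, a join b = top.
a is complemented iff gcd(a, n/a)=1, i.e. a is a unitary divisor of 376.
Complemented elements: 1, 8, 47, 376
Count: 4


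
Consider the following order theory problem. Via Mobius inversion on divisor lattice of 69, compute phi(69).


phi(n) = n * prod_{p|n} (1 - 1/p).
Prime divisors of 69: [3, 23]
phi(69) = 69 * (1 - 1/3) * (1 - 1/23)
phi(69) = 44


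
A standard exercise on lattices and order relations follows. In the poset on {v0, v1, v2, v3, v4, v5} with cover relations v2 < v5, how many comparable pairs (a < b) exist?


A comparable pair {a,b} has a < b or b < a in the order.
Count unordered pairs where one element is strictly below the other.
Examples: {v2,v5}
Total comparable pairs: 1


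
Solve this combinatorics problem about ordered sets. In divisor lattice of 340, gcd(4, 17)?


Meet=gcd.
gcd(4,17)=1


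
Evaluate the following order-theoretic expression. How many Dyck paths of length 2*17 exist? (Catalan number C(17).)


C(n) = C(2n, n) / (n+1).
C(34, 17) = 2333606220
C(17) = 2333606220 / 18 = 129644790


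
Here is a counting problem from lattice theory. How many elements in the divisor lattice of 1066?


Divisors of 1066: [1, 2, 13, 26, 41, 82, 533, 1066]
Count: 8


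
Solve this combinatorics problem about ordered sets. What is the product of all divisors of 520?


Divisors of 520: [1, 2, 4, 5, 8, 10, 13, 20, 26, 40, 52, 65, 104, 130, 260, 520]
Product = n^(d(n)/2) = 520^(16/2)
Product = 5345972853145600000000


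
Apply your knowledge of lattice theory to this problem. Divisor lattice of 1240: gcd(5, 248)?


Meet=gcd.
gcd(5,248)=1


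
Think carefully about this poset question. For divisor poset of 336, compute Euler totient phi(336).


phi(n) = n * prod_{p|n} (1 - 1/p).
Prime divisors of 336: [2, 3, 7]
phi(336) = 336 * (1 - 1/2) * (1 - 1/3) * (1 - 1/7)
phi(336) = 96


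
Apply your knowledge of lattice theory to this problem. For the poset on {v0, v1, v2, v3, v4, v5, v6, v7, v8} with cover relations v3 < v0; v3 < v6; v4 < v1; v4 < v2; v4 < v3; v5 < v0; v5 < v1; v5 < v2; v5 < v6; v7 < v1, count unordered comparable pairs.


A comparable pair {a,b} has a < b or b < a in the order.
Count unordered pairs where one element is strictly below the other.
Examples: {v0,v3}, {v0,v4}, {v0,v5}, {v1,v4}, ...
Total comparable pairs: 12


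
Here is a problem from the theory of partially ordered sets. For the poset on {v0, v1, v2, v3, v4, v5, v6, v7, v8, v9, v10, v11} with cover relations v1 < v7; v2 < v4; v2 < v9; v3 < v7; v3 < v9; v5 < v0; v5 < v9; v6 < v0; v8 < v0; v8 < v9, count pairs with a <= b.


The order relation is {(a,b) : a <= b}, reflexive so it includes (a,a).
Examples: (v0,v0), (v1,v1), (v1,v7), (v10,v10), (v11,v11), ...
Total ordered pairs: 22


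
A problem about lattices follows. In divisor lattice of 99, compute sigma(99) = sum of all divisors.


sigma(n) = sum of divisors.
Divisors of 99: [1, 3, 9, 11, 33, 99]
Sum = 156


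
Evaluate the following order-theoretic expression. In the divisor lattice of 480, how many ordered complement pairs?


Complement pair (a,b): a meet b = bottom, a join b = top.
Here: gcd(a,b)=1 and lcm(a,b)=480, i.e. a*b=480 with a,b coprime.
Pairs found: (1,480), (3,160), (5,96), (15,32), ... (4 more)
Total ordered pairs: 8


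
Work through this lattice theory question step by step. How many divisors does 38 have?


Divisors of 38: [1, 2, 19, 38]
Count: 4


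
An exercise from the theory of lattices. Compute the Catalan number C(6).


C(n) = C(2n, n) / (n+1).
C(12, 6) = 924
C(6) = 924 / 7 = 132


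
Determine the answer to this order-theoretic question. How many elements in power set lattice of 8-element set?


Power set = 2^n.
2^8 = 256


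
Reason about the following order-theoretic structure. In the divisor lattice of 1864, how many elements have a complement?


An element a is complemented if some b has a meet b = bottom, a join b = top.
a is complemented iff gcd(a, n/a)=1, i.e. a is a unitary divisor of 1864.
Complemented elements: 1, 8, 233, 1864
Count: 4


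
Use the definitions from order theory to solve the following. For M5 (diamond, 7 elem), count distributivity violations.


Distributive law: a ^ (b v c) = (a ^ b) v (a ^ c).
Check all 7^3 = 343 ordered triples (a,b,c).
  e.g. a=a1, b=a2, c=a3: lhs=a1 != rhs=0
  e.g. a=a1, b=a2, c=a4: lhs=a1 != rhs=0
Total violating triples: 60


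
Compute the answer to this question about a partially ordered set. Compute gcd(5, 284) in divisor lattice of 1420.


In a divisor lattice, meet = gcd (greatest common divisor).
By Euclidean algorithm or factoring: gcd(5,284) = 1


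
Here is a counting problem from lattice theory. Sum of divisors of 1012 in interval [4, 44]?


Interval [4,44] in divisors of 1012: [4, 44]
Sum = 48


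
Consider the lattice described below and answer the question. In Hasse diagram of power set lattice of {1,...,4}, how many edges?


A cover relation a -< b holds when a < b with no c strictly between.
Cover relations:
  {} -< {1}
  {} -< {2}
  {} -< {3}
  {} -< {4}
  {1} -< {1,2}
  {1} -< {1,3}
  {1} -< {1,4}
  {2} -< {1,2}
  ...24 more
Total: 32


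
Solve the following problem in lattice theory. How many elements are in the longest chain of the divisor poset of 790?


A chain is a totally ordered subset; we count the number of elements in a maximum chain.
Compute, for each element x, the size of the longest chain ending at x:
  1: 1
  2: 2
  5: 2
  79: 2
  10: 3
  158: 3
  ...
A maximum chain: 1 < 2 < 10 < 790
Number of elements in the longest chain: 4


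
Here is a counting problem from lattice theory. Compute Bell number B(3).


B(n) = number of set partitions of an n-element set.
B(n) satisfies the recurrence: B(n+1) = sum_k C(n,k)*B(k).
B(3) = 5


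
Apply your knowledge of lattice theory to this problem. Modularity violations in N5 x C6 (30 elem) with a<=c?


Modular law: if a <= c then a v (b ^ c) = (a v b) ^ c.
Check all triples (a,b,c) with a <= c among 30 elements.
  e.g. a=(a,0), b=(c,0), c=(b,0): lhs=(a,0) != rhs=(b,0)
  e.g. a=(a,0), b=(c,1), c=(b,0): lhs=(a,0) != rhs=(b,0)
Total violating triples: 126


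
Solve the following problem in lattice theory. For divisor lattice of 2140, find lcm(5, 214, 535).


In a divisor lattice, join = lcm (least common multiple).
Compute lcm iteratively: start with first element, then lcm(current, next).
Elements: [5, 214, 535]
lcm(5,214) = 1070
lcm(1070,535) = 1070
Final lcm = 1070


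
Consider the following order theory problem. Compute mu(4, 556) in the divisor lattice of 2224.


In a divisor lattice, mu(a,b) = mu(b/a) where mu is the classical Mobius function.
b/a = 556/4 = 139
Prime factorization of 139: primes [139]
139 is squarefree with 1 prime factor(s), so mu(139) = (-1)^1 = -1


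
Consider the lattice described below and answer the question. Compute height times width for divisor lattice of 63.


Height = length of longest chain minus 1; width = size of largest antichain.
A maximum chain: 1 | 7 | 21 | 63  (height 3).
A maximum antichain: {3, 7}  (width 2).
Product = 3 * 2 = 6


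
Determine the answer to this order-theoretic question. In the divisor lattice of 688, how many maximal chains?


A maximal chain goes from the minimum element to a maximal element via cover relations.
Counting all min-to-max paths in the cover graph.
Total maximal chains: 5


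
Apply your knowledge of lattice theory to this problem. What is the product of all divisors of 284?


Divisors of 284: [1, 2, 4, 71, 142, 284]
Product = n^(d(n)/2) = 284^(6/2)
Product = 22906304


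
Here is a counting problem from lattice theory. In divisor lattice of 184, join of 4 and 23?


In a divisor lattice, join = lcm (least common multiple).
gcd(4,23) = 1
lcm(4,23) = 4*23/gcd = 92/1 = 92


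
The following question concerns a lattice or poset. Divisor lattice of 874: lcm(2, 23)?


Join=lcm.
gcd(2,23)=1
lcm=46


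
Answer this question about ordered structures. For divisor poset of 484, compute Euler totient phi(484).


phi(n) = n * prod_{p|n} (1 - 1/p).
Prime divisors of 484: [2, 11]
phi(484) = 484 * (1 - 1/2) * (1 - 1/11)
phi(484) = 220


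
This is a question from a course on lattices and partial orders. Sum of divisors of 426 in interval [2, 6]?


Interval [2,6] in divisors of 426: [2, 6]
Sum = 8


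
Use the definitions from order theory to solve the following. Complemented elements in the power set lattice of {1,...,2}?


An element a is complemented if some b has a meet b = bottom, a join b = top.
every subset A has complement S\A, so all elements are complemented.
Complemented elements: {}, {1}, {2}, {1,2}
Count: 4


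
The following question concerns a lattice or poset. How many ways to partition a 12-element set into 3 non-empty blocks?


S(n,k) = k*S(n-1,k) + S(n-1,k-1).
S(11,3) = 28501, S(11,2) = 1023
S(12,3) = 3*28501 + 1023 = 85503 + 1023
S(12,3) = 86526


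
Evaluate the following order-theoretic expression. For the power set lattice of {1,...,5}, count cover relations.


A cover relation a -< b holds when a < b with no c strictly between.
Cover relations:
  {} -< {1}
  {} -< {2}
  {} -< {3}
  {} -< {4}
  {} -< {5}
  {1} -< {1,2}
  {1} -< {1,3}
  {1} -< {1,4}
  ...72 more
Total: 80


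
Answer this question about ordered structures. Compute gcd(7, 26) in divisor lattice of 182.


In a divisor lattice, meet = gcd (greatest common divisor).
By Euclidean algorithm or factoring: gcd(7,26) = 1


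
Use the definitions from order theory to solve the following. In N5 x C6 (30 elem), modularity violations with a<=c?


Modular law: if a <= c then a v (b ^ c) = (a v b) ^ c.
Check all triples (a,b,c) with a <= c among 30 elements.
  e.g. a=(a,0), b=(c,0), c=(b,0): lhs=(a,0) != rhs=(b,0)
  e.g. a=(a,0), b=(c,1), c=(b,0): lhs=(a,0) != rhs=(b,0)
Total violating triples: 126


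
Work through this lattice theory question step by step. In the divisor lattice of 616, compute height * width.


Height = length of longest chain minus 1; width = size of largest antichain.
A maximum chain: 1 | 11 | 77 | 154 | 308 | 616  (height 5).
A maximum antichain: {4, 14, 22, 77}  (width 4).
Product = 5 * 4 = 20


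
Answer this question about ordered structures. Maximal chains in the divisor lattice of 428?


A maximal chain goes from the minimum element to a maximal element via cover relations.
Counting all min-to-max paths in the cover graph.
Total maximal chains: 3


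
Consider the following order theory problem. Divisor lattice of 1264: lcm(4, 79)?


Join=lcm.
gcd(4,79)=1
lcm=316


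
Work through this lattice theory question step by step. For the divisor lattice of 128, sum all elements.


sigma(n) = sum of divisors.
Divisors of 128: [1, 2, 4, 8, 16, 32, 64, 128]
Sum = 255


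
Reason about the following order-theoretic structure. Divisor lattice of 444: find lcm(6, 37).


In a divisor lattice, join = lcm (least common multiple).
gcd(6,37) = 1
lcm(6,37) = 6*37/gcd = 222/1 = 222


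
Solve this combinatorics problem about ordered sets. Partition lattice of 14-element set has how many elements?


B(n) = number of set partitions of an n-element set.
B(n) satisfies the recurrence: B(n+1) = sum_k C(n,k)*B(k).
B(14) = 190899322


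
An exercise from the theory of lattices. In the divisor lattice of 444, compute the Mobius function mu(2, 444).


In a divisor lattice, mu(a,b) = mu(b/a) where mu is the classical Mobius function.
b/a = 444/2 = 222
Prime factorization of 222: primes [2, 3, 37]
222 is squarefree with 3 prime factor(s), so mu(222) = (-1)^3 = -1


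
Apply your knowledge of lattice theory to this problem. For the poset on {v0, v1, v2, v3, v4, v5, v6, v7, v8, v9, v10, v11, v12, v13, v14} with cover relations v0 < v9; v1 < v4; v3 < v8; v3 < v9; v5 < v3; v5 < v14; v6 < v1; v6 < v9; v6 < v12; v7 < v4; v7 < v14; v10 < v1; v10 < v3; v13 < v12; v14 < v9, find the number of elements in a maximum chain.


A chain is a totally ordered subset; we count the number of elements in a maximum chain.
Compute, for each element x, the size of the longest chain ending at x:
  v0: 1
  v2: 1
  v5: 1
  v6: 1
  v7: 1
  v10: 1
  ...
A maximum chain: v6 < v1 < v4
Number of elements in the longest chain: 3


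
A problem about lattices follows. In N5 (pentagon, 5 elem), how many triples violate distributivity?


Distributive law: a ^ (b v c) = (a ^ b) v (a ^ c).
Check all 5^3 = 125 ordered triples (a,b,c).
  e.g. a=b, b=a, c=c: lhs=b != rhs=a
  e.g. a=b, b=c, c=a: lhs=b != rhs=a
Total violating triples: 2


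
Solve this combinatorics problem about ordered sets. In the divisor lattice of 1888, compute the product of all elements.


Divisors of 1888: [1, 2, 4, 8, 16, 32, 59, 118, 236, 472, 944, 1888]
Product = n^(d(n)/2) = 1888^(12/2)
Product = 45291003128980701184


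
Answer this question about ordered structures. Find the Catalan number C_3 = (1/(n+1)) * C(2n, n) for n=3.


C(n) = C(2n, n) / (n+1).
C(6, 3) = 20
C(3) = 20 / 4 = 5


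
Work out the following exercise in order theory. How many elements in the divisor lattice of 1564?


Divisors of 1564: [1, 2, 4, 17, 23, 34, 46, 68, 92, 391, 782, 1564]
Count: 12


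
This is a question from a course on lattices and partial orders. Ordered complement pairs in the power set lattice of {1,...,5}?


Complement pair (a,b): a meet b = bottom, a join b = top.
Here: A intersect B = {} and A union B = {1,...,5}.
Pairs found: ({},{1,2,3,4,5}), ({1},{2,3,4,5}), ({2},{1,3,4,5}), ({3},{1,2,4,5}), ... (28 more)
Total ordered pairs: 32


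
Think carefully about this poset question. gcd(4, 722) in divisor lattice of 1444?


Meet=gcd.
gcd(4,722)=2


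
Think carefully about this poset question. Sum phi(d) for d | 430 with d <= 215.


Divisors of 430 up to 215: [1, 2, 5, 10, 43, 86, 215]
phi values: [1, 1, 4, 4, 42, 42, 168]
Sum = 262
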